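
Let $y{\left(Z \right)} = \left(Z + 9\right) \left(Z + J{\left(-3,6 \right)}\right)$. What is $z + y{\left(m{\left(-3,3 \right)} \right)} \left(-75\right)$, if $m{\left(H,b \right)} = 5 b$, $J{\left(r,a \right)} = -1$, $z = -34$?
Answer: $-25234$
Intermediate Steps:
$y{\left(Z \right)} = \left(-1 + Z\right) \left(9 + Z\right)$ ($y{\left(Z \right)} = \left(Z + 9\right) \left(Z - 1\right) = \left(9 + Z\right) \left(-1 + Z\right) = \left(-1 + Z\right) \left(9 + Z\right)$)
$z + y{\left(m{\left(-3,3 \right)} \right)} \left(-75\right) = -34 + \left(-9 + \left(5 \cdot 3\right)^{2} + 8 \cdot 5 \cdot 3\right) \left(-75\right) = -34 + \left(-9 + 15^{2} + 8 \cdot 15\right) \left(-75\right) = -34 + \left(-9 + 225 + 120\right) \left(-75\right) = -34 + 336 \left(-75\right) = -34 - 25200 = -25234$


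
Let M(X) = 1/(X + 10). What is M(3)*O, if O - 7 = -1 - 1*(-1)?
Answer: 7/13 ≈ 0.53846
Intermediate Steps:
O = 7 (O = 7 + (-1 - 1*(-1)) = 7 + (-1 + 1) = 7 + 0 = 7)
M(X) = 1/(10 + X)
M(3)*O = 7/(10 + 3) = 7/13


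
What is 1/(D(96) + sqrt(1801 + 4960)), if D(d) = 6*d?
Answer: 576/325015 - sqrt(6761)/325015 ≈ 0.0015192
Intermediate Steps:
1/(D(96) + sqrt(1801 + 4960)) = 1/(6*96 + sqrt(1801 + 4960)) = 1/(576 + sqrt(6761))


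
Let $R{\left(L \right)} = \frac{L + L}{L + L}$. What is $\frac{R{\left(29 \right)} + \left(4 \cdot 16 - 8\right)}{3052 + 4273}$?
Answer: $\frac{57}{7325} \approx 0.0077816$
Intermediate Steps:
$R{\left(L \right)} = 1$ ($R{\left(L \right)} = \frac{2 L}{2 L} = 2 L \frac{1}{2 L} = 1$)
$\frac{R{\left(29 \right)} + \left(4 \cdot 16 - 8\right)}{3052 + 4273} = \frac{1 + \left(4 \cdot 16 - 8\right)}{3052 + 4273} = \frac{1 + \left(64 - 8\right)}{7325} = \left(1 + 56\right) \frac{1}{7325} = 57 \cdot \frac{1}{7325} = \frac{57}{7325}$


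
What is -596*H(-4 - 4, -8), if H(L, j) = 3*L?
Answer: 14304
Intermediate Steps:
-596*H(-4 - 4, -8) = -1788*(-4 - 4) = -1788*(-8) = -596*(-24) = 14304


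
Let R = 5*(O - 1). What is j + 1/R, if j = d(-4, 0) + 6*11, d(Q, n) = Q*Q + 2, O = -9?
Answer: 4199/50 ≈ 83.980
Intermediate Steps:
R = -50 (R = 5*(-9 - 1) = 5*(-10) = -50)
d(Q, n) = 2 + Q² (d(Q, n) = Q² + 2 = 2 + Q²)
j = 84 (j = (2 + (-4)²) + 6*11 = (2 + 16) + 66 = 18 + 66 = 84)
j + 1/R = 84 + 1/(-50) = 84 - 1/50 = 4199/50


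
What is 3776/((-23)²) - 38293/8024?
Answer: 10041627/4244696 ≈ 2.3657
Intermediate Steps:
3776/((-23)²) - 38293/8024 = 3776/529 - 38293*1/8024 = 3776*(1/529) - 38293/8024 = 3776/529 - 38293/8024 = 10041627/4244696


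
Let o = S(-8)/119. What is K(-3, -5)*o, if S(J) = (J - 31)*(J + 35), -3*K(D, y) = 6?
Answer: 2106/119 ≈ 17.697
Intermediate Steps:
K(D, y) = -2 (K(D, y) = -⅓*6 = -2)
S(J) = (-31 + J)*(35 + J)
o = -1053/119 (o = (-1085 + (-8)² + 4*(-8))/119 = (-1085 + 64 - 32)*(1/119) = -1053*1/119 = -1053/119 ≈ -8.8487)
K(-3, -5)*o = -2*(-1053/119) = 2106/119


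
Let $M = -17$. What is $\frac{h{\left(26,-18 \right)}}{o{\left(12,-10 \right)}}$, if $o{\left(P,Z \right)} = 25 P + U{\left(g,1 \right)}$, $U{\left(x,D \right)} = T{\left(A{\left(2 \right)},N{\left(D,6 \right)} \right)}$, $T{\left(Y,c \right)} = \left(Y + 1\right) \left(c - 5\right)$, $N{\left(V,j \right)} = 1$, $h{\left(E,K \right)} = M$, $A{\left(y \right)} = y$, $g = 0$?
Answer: $- \frac{17}{288} \approx -0.059028$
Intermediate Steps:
$h{\left(E,K \right)} = -17$
$T{\left(Y,c \right)} = \left(1 + Y\right) \left(-5 + c\right)$
$U{\left(x,D \right)} = -12$ ($U{\left(x,D \right)} = -5 + 1 - 10 + 2 \cdot 1 = -5 + 1 - 10 + 2 = -12$)
$o{\left(P,Z \right)} = -12 + 25 P$ ($o{\left(P,Z \right)} = 25 P - 12 = -12 + 25 P$)
$\frac{h{\left(26,-18 \right)}}{o{\left(12,-10 \right)}} = - \frac{17}{-12 + 25 \cdot 12} = - \frac{17}{-12 + 300} = - \frac{17}{288}$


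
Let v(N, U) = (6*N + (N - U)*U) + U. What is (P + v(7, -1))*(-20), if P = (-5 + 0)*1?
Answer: -560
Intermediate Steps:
P = -5 (P = -5*1 = -5)
v(N, U) = U + 6*N + U*(N - U) (v(N, U) = (6*N + U*(N - U)) + U = U + 6*N + U*(N - U))
(P + v(7, -1))*(-20) = (-5 + (-1 - 1*(-1)**2 + 6*7 + 7*(-1)))*(-20) = (-5 + (-1 - 1*1 + 42 - 7))*(-20) = (-5 + (-1 - 1 + 42 - 7))*(-20) = (-5 + 33)*(-20) = 28*(-20) = -560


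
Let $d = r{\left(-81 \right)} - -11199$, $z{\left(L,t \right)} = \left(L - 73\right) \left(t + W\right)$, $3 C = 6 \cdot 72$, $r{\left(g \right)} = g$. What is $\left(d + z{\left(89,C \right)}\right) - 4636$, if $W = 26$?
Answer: $9202$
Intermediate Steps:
$C = 144$ ($C = \frac{6 \cdot 72}{3} = \frac{1}{3} \cdot 432 = 144$)
$z{\left(L,t \right)} = \left(-73 + L\right) \left(26 + t\right)$ ($z{\left(L,t \right)} = \left(L - 73\right) \left(t + 26\right) = \left(-73 + L\right) \left(26 + t\right)$)
$d = 11118$ ($d = -81 - -11199 = -81 + 11199 = 11118$)
$\left(d + z{\left(89,C \right)}\right) - 4636 = \left(11118 + \left(-1898 - 10512 + 26 \cdot 89 + 89 \cdot 144\right)\right) - 4636 = \left(11118 + \left(-1898 - 10512 + 2314 + 12816\right)\right) - 4636 = \left(11118 + 2720\right) - 4636 = 13838 - 4636 = 9202$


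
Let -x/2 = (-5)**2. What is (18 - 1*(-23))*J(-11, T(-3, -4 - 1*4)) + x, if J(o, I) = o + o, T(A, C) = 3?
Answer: -952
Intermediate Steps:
x = -50 (x = -2*(-5)**2 = -2*25 = -50)
J(o, I) = 2*o
(18 - 1*(-23))*J(-11, T(-3, -4 - 1*4)) + x = (18 - 1*(-23))*(2*(-11)) - 50 = (18 + 23)*(-22) - 50 = 41*(-22) - 50 = -902 - 50 = -952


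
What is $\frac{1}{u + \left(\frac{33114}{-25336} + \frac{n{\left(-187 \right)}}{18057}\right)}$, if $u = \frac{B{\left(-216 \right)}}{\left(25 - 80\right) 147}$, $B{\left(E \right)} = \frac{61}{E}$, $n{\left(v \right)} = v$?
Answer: $- \frac{33289416440280}{43852653124897} \approx -0.75912$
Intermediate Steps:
$u = \frac{61}{1746360}$ ($u = \frac{61 \frac{1}{-216}}{\left(25 - 80\right) 147} = \frac{61 \left(- \frac{1}{216}\right)}{\left(-55\right) 147} = - \frac{61}{216 \left(-8085\right)} = \left(- \frac{61}{216}\right) \left(- \frac{1}{8085}\right) = \frac{61}{1746360} \approx 3.493 \cdot 10^{-5}$)
$\frac{1}{u + \left(\frac{33114}{-25336} + \frac{n{\left(-187 \right)}}{18057}\right)} = \frac{1}{\frac{61}{1746360} + \left(\frac{33114}{-25336} - \frac{187}{18057}\right)} = \frac{1}{\frac{61}{1746360} + \left(33114 \left(- \frac{1}{25336}\right) - \frac{187}{18057}\right)} = \frac{1}{\frac{61}{1746360} - \frac{301338665}{228746076}} = \frac{1}{- \frac{43852653124897}{33289416440280}} = - \frac{33289416440280}{43852653124897}$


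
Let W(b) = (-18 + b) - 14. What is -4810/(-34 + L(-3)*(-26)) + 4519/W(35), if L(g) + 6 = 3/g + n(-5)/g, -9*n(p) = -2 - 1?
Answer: 3003466/2037 ≈ 1474.5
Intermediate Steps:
W(b) = -32 + b
n(p) = ⅓ (n(p) = -(-2 - 1)/9 = -⅑*(-3) = ⅓)
L(g) = -6 + 10/(3*g) (L(g) = -6 + (3/g + 1/(3*g)) = -6 + 10/(3*g))
-4810/(-34 + L(-3)*(-26)) + 4519/W(35) = -4810/(-34 + (-6 + (10/3)/(-3))*(-26)) + 4519/(-32 + 35) = -4810/(-34 + (-6 + (10/3)*(-⅓))*(-26)) + 4519/3 = -4810/(-34 + (-6 - 10/9)*(-26)) + 4519*(⅓) = -4810/(-34 - 64/9*(-26)) + 4519/3 = -4810/(-34 + 1664/9) + 4519/3 = -4810/1358/9 + 4519/3 = -4810*9/1358 + 4519/3 = -21645/679 + 4519/3 = 3003466/2037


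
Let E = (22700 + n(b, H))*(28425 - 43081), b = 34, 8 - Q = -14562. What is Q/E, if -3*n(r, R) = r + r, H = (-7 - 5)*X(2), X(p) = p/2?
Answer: -21855/498538496 ≈ -4.3838e-5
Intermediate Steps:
X(p) = p/2 (X(p) = p*(½) = p/2)
Q = 14570 (Q = 8 - 1*(-14562) = 8 + 14562 = 14570)
H = -12 (H = (-7 - 5)*((½)*2) = -12*1 = -12)
n(r, R) = -2*r/3 (n(r, R) = -(r + r)/3 = -2*r/3)
E = -997076992/3 (E = (22700 - ⅔*34)*(28425 - 43081) = (22700 - 68/3)*(-14656) = (68032/3)*(-14656) = -997076992/3 ≈ -3.3236e+8)
Q/E = 14570/(-997076992/3) = 14570*(-3/997076992) = -21855/498538496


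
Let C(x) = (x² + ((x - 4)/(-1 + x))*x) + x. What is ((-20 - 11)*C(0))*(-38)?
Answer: 0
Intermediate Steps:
C(x) = x + x² + x*(-4 + x)/(-1 + x) (C(x) = (x² + ((-4 + x)/(-1 + x))*x) + x = (x² + x*(-4 + x)/(-1 + x)) + x = x + x² + x*(-4 + x)/(-1 + x))
((-20 - 11)*C(0))*(-38) = ((-20 - 11)*(0*(-5 + 0 + 0²)/(-1 + 0)))*(-38) = -0*(-5 + 0 + 0)/(-1)*(-38) = -0*(-1)*(-5)*(-38) = -31*0*(-38) = 0*(-38) = 0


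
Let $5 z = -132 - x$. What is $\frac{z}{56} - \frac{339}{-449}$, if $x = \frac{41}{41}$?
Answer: $\frac{5029}{17960} \approx 0.28001$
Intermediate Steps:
$x = 1$ ($x = 41 \cdot \frac{1}{41} = 1$)
$z = - \frac{133}{5}$ ($z = \frac{-132 - 1}{5} = \frac{1}{5} \left(-133\right) = - \frac{133}{5} \approx -26.6$)
$\frac{z}{56} - \frac{339}{-449} = - \frac{133}{5 \cdot 56} - \frac{339}{-449} = \left(- \frac{133}{5}\right) \frac{1}{56} - - \frac{339}{449} = - \frac{19}{40} + \frac{339}{449} = \frac{5029}{17960}$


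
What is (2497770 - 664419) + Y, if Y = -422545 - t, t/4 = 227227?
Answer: 501898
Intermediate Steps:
t = 908908 (t = 4*227227 = 908908)
Y = -1331453 (Y = -422545 - 1*908908 = -422545 - 908908 = -1331453)
(2497770 - 664419) + Y = (2497770 - 664419) - 1331453 = 1833351 - 1331453 = 501898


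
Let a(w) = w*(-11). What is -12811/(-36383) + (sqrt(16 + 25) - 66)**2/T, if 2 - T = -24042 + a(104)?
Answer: 482659519/916415004 - 11*sqrt(41)/2099 ≈ 0.49313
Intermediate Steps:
a(w) = -11*w
T = 25188 (T = 2 - (-24042 - 11*104) = 2 - (-24042 - 1144) = 2 - 1*(-25186) = 2 + 25186 = 25188)
-12811/(-36383) + (sqrt(16 + 25) - 66)**2/T = -12811/(-36383) + (sqrt(16 + 25) - 66)**2/25188 = -12811*(-1/36383) + (sqrt(41) - 66)**2*(1/25188) = 12811/36383 + (-66 + sqrt(41))**2*(1/25188) = 12811/36383 + (-66 + sqrt(41))**2/25188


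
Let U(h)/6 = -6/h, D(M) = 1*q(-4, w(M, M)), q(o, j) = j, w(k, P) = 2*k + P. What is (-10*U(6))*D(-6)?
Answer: -1080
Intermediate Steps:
w(k, P) = P + 2*k
D(M) = 3*M (D(M) = 1*(M + 2*M) = 1*(3*M) = 3*M)
U(h) = -36/h (U(h) = 6*(-6/h) = -36/h)
(-10*U(6))*D(-6) = (-(-360)/6)*(3*(-6)) = -(-360)/6*(-18) = -10*(-6)*(-18) = 60*(-18) = -1080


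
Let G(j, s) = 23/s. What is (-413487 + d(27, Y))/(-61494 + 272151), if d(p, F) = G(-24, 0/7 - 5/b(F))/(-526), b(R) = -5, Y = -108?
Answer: -217494185/110805582 ≈ -1.9628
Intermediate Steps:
d(p, F) = -23/526 (d(p, F) = (23/(0/7 - 5/(-5)))/(-526) = (23/(0*(1/7) - 5*(-1/5)))*(-1/526) = (23/(0 + 1))*(-1/526) = (23/1)*(-1/526) = (23*1)*(-1/526) = 23*(-1/526) = -23/526)
(-413487 + d(27, Y))/(-61494 + 272151) = (-413487 - 23/526)/(-61494 + 272151) = -217494185/526/210657 = -217494185/526*1/210657 = -217494185/110805582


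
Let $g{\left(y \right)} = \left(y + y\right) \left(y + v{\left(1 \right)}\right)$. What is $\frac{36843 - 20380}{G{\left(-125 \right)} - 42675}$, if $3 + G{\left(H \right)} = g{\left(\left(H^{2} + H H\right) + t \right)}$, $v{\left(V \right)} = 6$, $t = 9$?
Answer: $\frac{16463}{1954582592} \approx 8.4228 \cdot 10^{-6}$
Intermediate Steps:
$g{\left(y \right)} = 2 y \left(6 + y\right)$ ($g{\left(y \right)} = \left(y + y\right) \left(y + 6\right) = 2 y \left(6 + y\right)$)
$G{\left(H \right)} = -3 + 2 \left(9 + 2 H^{2}\right) \left(15 + 2 H^{2}\right)$ ($G{\left(H \right)} = -3 + 2 \left(\left(H^{2} + H H\right) + 9\right) \left(6 + \left(\left(H^{2} + H H\right) + 9\right)\right) = -3 + 2 \left(\left(H^{2} + H^{2}\right) + 9\right) \left(6 + \left(\left(H^{2} + H^{2}\right) + 9\right)\right) = -3 + 2 \left(2 H^{2} + 9\right) \left(6 + \left(2 H^{2} + 9\right)\right) = -3 + 2 \left(9 + 2 H^{2}\right) \left(6 + \left(9 + 2 H^{2}\right)\right) = -3 + 2 \left(9 + 2 H^{2}\right) \left(15 + 2 H^{2}\right)$)
$\frac{36843 - 20380}{G{\left(-125 \right)} - 42675} = \frac{36843 - 20380}{\left(267 + 8 \left(-125\right)^{4} + 96 \left(-125\right)^{2}\right) - 42675} = \frac{16463}{\left(267 + 8 \cdot 244140625 + 96 \cdot 15625\right) - 42675} = \frac{16463}{\left(267 + 1953125000 + 1500000\right) - 42675} = \frac{16463}{1954625267 - 42675} = \frac{16463}{1954582592}$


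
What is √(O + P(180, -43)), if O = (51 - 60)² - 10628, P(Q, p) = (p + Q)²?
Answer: √8222 ≈ 90.675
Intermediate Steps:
P(Q, p) = (Q + p)²
O = -10547 (O = (-9)² - 10628 = 81 - 10628 = -10547)
√(O + P(180, -43)) = √(-10547 + (180 - 43)²) = √(-10547 + 137²) = √(-10547 + 18769) = √8222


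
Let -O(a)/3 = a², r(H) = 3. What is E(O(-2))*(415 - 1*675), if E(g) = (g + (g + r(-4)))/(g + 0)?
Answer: -455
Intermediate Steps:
O(a) = -3*a²
E(g) = (3 + 2*g)/g (E(g) = (g + (g + 3))/(g + 0) = (g + (3 + g))/g = (3 + 2*g)/g)
E(O(-2))*(415 - 1*675) = (2 + 3/((-3*(-2)²)))*(415 - 1*675) = (2 + 3/((-3*4)))*(415 - 675) = (2 + 3/(-12))*(-260) = (2 + 3*(-1/12))*(-260) = (2 - ¼)*(-260) = (7/4)*(-260) = -455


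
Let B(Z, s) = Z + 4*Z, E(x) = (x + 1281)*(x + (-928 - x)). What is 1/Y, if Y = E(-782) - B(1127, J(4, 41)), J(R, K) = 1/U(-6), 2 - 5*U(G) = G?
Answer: -1/468707 ≈ -2.1335e-6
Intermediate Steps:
U(G) = ⅖ - G/5
J(R, K) = 5/8 (J(R, K) = 1/(⅖ - ⅕*(-6)) = 1/(⅖ + 6/5) = 1/(8/5) = 5/8)
E(x) = -1188768 - 928*x (E(x) = (1281 + x)*(-928) = -1188768 - 928*x)
B(Z, s) = 5*Z
Y = -468707 (Y = (-1188768 - 928*(-782)) - 5*1127 = (-1188768 + 725696) - 1*5635 = -463072 - 5635 = -468707)
1/Y = 1/(-468707) = -1/468707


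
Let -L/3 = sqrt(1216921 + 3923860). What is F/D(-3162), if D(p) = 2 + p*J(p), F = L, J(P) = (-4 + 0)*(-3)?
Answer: 3*sqrt(5140781)/37942 ≈ 0.17927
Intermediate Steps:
J(P) = 12 (J(P) = -4*(-3) = 12)
L = -3*sqrt(5140781) (L = -3*sqrt(1216921 + 3923860) = -3*sqrt(5140781) ≈ -6802.0)
F = -3*sqrt(5140781) ≈ -6802.0
D(p) = 2 + 12*p (D(p) = 2 + p*12 = 2 + 12*p)
F/D(-3162) = (-3*sqrt(5140781))/(2 + 12*(-3162)) = (-3*sqrt(5140781))/(2 - 37944) = -3*sqrt(5140781)/(-37942) = -3*sqrt(5140781)*(-1/37942) = 3*sqrt(5140781)/37942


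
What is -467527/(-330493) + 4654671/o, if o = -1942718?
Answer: -27394046279/27915421738 ≈ -0.98132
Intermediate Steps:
-467527/(-330493) + 4654671/o = -467527/(-330493) + 4654671/(-1942718) = -467527*(-1/330493) + 4654671*(-1/1942718) = 467527/330493 - 202377/84466 = -27394046279/27915421738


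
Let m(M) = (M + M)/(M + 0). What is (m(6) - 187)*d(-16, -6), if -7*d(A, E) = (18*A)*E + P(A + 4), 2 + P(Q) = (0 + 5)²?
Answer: 323935/7 ≈ 46276.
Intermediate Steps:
P(Q) = 23 (P(Q) = -2 + (0 + 5)² = -2 + 5² = -2 + 25 = 23)
d(A, E) = -23/7 - 18*A*E/7 (d(A, E) = -((18*A)*E + 23)/7 = -(18*A*E + 23)/7 = -(23 + 18*A*E)/7 = -23/7 - 18*A*E/7)
m(M) = 2 (m(M) = (2*M)/M = 2)
(m(6) - 187)*d(-16, -6) = (2 - 187)*(-23/7 - 18/7*(-16)*(-6)) = -185*(-23/7 - 1728/7) = -185*(-1751/7) = 323935/7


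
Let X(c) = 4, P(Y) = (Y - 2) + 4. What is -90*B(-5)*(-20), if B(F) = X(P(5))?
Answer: 7200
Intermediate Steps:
P(Y) = 2 + Y (P(Y) = (-2 + Y) + 4 = 2 + Y)
B(F) = 4
-90*B(-5)*(-20) = -90*4*(-20) = -360*(-20) = 7200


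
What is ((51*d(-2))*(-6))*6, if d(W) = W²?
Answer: -7344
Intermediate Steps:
((51*d(-2))*(-6))*6 = ((51*(-2)²)*(-6))*6 = ((51*4)*(-6))*6 = (204*(-6))*6 = -1224*6 = -7344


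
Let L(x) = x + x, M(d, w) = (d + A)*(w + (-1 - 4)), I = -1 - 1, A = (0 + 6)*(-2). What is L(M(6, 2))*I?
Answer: -72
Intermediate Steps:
A = -12 (A = 6*(-2) = -12)
I = -2
M(d, w) = (-12 + d)*(-5 + w) (M(d, w) = (d - 12)*(w + (-1 - 4)) = (-12 + d)*(w - 5) = (-12 + d)*(-5 + w))
L(x) = 2*x
L(M(6, 2))*I = (2*(60 - 12*2 - 5*6 + 6*2))*(-2) = (2*(60 - 24 - 30 + 12))*(-2) = (2*18)*(-2) = 36*(-2) = -72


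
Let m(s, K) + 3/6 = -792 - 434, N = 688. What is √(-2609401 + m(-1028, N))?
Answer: 13*I*√61790/2 ≈ 1615.7*I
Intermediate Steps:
m(s, K) = -2453/2 (m(s, K) = -½ + (-792 - 434) = -½ - 1226 = -2453/2)
√(-2609401 + m(-1028, N)) = √(-2609401 - 2453/2) = √(-5221255/2) = 13*I*√61790/2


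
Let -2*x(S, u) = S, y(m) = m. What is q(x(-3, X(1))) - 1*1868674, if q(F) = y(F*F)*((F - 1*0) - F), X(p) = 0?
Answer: -1868674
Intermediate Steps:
x(S, u) = -S/2
q(F) = 0 (q(F) = (F*F)*((F - 1*0) - F) = F**2*((F + 0) - F) = F**2*(F - F) = F**2*0 = 0)
q(x(-3, X(1))) - 1*1868674 = 0 - 1*1868674 = 0 - 1868674 = -1868674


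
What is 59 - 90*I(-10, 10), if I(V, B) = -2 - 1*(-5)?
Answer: -211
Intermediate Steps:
I(V, B) = 3 (I(V, B) = -2 + 5 = 3)
59 - 90*I(-10, 10) = 59 - 90*3 = 59 - 270 = -211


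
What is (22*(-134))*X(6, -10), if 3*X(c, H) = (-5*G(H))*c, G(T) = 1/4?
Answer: 7370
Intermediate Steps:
G(T) = ¼
X(c, H) = -5*c/12 (X(c, H) = ((-5*¼)*c)/3 = (-5*c/4)/3 = -5*c/12)
(22*(-134))*X(6, -10) = (22*(-134))*(-5/12*6) = -2948*(-5/2) = 7370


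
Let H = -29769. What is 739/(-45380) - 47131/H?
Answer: 2116805489/1350917220 ≈ 1.5669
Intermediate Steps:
739/(-45380) - 47131/H = 739/(-45380) - 47131/(-29769) = 739*(-1/45380) - 47131*(-1/29769) = -739/45380 + 47131/29769 = 2116805489/1350917220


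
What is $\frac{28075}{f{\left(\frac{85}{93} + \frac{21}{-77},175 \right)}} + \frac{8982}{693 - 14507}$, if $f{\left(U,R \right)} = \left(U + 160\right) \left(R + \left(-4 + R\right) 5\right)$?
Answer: $- \frac{112359983541}{233824162912} \approx -0.48053$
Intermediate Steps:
$f{\left(U,R \right)} = \left(-20 + 6 R\right) \left(160 + U\right)$ ($f{\left(U,R \right)} = \left(160 + U\right) \left(R + \left(-20 + 5 R\right)\right) = \left(160 + U\right) \left(-20 + 6 R\right) = \left(-20 + 6 R\right) \left(160 + U\right)$)
$\frac{28075}{f{\left(\frac{85}{93} + \frac{21}{-77},175 \right)}} + \frac{8982}{693 - 14507} = \frac{28075}{-3200 - 20 \left(\frac{85}{93} + \frac{21}{-77}\right) + 960 \cdot 175 + 6 \cdot 175 \left(\frac{85}{93} + \frac{21}{-77}\right)} + \frac{8982}{693 - 14507} = \frac{28075}{-3200 - 20 \left(85 \cdot \frac{1}{93} + 21 \left(- \frac{1}{77}\right)\right) + 168000 + 6 \cdot 175 \left(85 \cdot \frac{1}{93} + 21 \left(- \frac{1}{77}\right)\right)} + \frac{8982}{693 - 14507} = \frac{28075}{-3200 - 20 \left(\frac{85}{93} - \frac{3}{11}\right) + 168000 + 6 \cdot 175 \left(\frac{85}{93} - \frac{3}{11}\right)} + \frac{8982}{-13814} = \frac{28075}{-3200 - \frac{13120}{1023} + 168000 + 6 \cdot 175 \cdot \frac{656}{1023}} + 8982 \left(- \frac{1}{13814}\right) = \frac{28075}{-3200 - \frac{13120}{1023} + 168000 + \frac{229600}{341}} - \frac{4491}{6907} = \frac{28075}{\frac{169266080}{1023}} - \frac{4491}{6907} = 28075 \cdot \frac{1023}{169266080} - \frac{4491}{6907} = \frac{5744145}{33853216} - \frac{4491}{6907} = - \frac{112359983541}{233824162912}$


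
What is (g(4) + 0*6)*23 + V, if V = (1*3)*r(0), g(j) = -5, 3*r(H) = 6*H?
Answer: -115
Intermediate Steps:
r(H) = 2*H (r(H) = (6*H)/3 = 2*H)
V = 0 (V = (1*3)*(2*0) = 3*0 = 0)
(g(4) + 0*6)*23 + V = (-5 + 0*6)*23 + 0 = (-5 + 0)*23 + 0 = -5*23 + 0 = -115 + 0 = -115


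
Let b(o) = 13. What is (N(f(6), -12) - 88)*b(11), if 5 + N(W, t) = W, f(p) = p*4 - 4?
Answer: -949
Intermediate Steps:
f(p) = -4 + 4*p (f(p) = 4*p - 4 = -4 + 4*p)
N(W, t) = -5 + W
(N(f(6), -12) - 88)*b(11) = ((-5 + (-4 + 4*6)) - 88)*13 = ((-5 + (-4 + 24)) - 88)*13 = ((-5 + 20) - 88)*13 = (15 - 88)*13 = -73*13 = -949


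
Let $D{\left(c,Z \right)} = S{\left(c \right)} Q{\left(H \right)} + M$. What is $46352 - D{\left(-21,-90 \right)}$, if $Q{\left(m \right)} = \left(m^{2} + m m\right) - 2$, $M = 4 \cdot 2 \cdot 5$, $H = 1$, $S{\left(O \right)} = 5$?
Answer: $46312$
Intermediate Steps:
$M = 40$ ($M = 8 \cdot 5 = 40$)
$Q{\left(m \right)} = -2 + 2 m^{2}$ ($Q{\left(m \right)} = \left(m^{2} + m^{2}\right) - 2 = 2 m^{2} - 2 = -2 + 2 m^{2}$)
$D{\left(c,Z \right)} = 40$ ($D{\left(c,Z \right)} = 5 \left(-2 + 2 \cdot 1^{2}\right) + 40 = 5 \left(-2 + 2 \cdot 1\right) + 40 = 5 \left(-2 + 2\right) + 40 = 5 \cdot 0 + 40 = 0 + 40 = 40$)
$46352 - D{\left(-21,-90 \right)} = 46352 - 40 = 46312$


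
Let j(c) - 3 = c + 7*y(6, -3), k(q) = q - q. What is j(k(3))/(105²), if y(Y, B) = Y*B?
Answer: -41/3675 ≈ -0.011156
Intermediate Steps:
y(Y, B) = B*Y
k(q) = 0
j(c) = -123 + c (j(c) = 3 + (c + 7*(-3*6)) = 3 + (c + 7*(-18)) = 3 + (c - 126) = 3 + (-126 + c) = -123 + c)
j(k(3))/(105²) = (-123 + 0)/(105²) = -123/11025 = -123*1/11025 = -41/3675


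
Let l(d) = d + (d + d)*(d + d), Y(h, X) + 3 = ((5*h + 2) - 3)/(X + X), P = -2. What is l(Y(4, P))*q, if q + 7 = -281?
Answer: -66960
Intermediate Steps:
q = -288 (q = -7 - 281 = -288)
Y(h, X) = -3 + (-1 + 5*h)/(2*X) (Y(h, X) = -3 + ((5*h + 2) - 3)/(X + X) = -3 + ((2 + 5*h) - 3)/((2*X)) = -3 + (-1 + 5*h)*(1/(2*X)) = -3 + (-1 + 5*h)/(2*X))
l(d) = d + 4*d² (l(d) = d + (2*d)*(2*d) = d + 4*d²)
l(Y(4, P))*q = (((½)*(-1 - 6*(-2) + 5*4)/(-2))*(1 + 4*((½)*(-1 - 6*(-2) + 5*4)/(-2))))*(-288) = (((½)*(-½)*(-1 + 12 + 20))*(1 + 4*((½)*(-½)*(-1 + 12 + 20))))*(-288) = (((½)*(-½)*31)*(1 + 4*((½)*(-½)*31)))*(-288) = -31*(1 + 4*(-31/4))/4*(-288) = -31*(1 - 31)/4*(-288) = -31/4*(-30)*(-288) = (465/2)*(-288) = -66960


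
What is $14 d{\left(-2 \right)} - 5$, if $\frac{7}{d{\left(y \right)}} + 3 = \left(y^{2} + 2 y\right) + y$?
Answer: $- \frac{123}{5} \approx -24.6$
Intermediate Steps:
$d{\left(y \right)} = \frac{7}{-3 + y^{2} + 3 y}$ ($d{\left(y \right)} = \frac{7}{-3 + \left(\left(y^{2} + 2 y\right) + y\right)} = \frac{7}{-3 + \left(y^{2} + 3 y\right)} = \frac{7}{-3 + y^{2} + 3 y}$)
$14 d{\left(-2 \right)} - 5 = 14 \frac{7}{-3 + \left(-2\right)^{2} + 3 \left(-2\right)} - 5 = 14 \frac{7}{-3 + 4 - 6} - 5 = 14 \frac{7}{-5} - 5 = 14 \cdot 7 \left(- \frac{1}{5}\right) - 5 = 14 \left(- \frac{7}{5}\right) - 5 = - \frac{98}{5} - 5 = - \frac{123}{5}$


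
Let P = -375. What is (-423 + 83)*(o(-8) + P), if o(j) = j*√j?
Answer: 127500 + 5440*I*√2 ≈ 1.275e+5 + 7693.3*I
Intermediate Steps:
o(j) = j^(3/2)
(-423 + 83)*(o(-8) + P) = (-423 + 83)*((-8)^(3/2) - 375) = -340*(-16*I*√2 - 375) = -340*(-375 - 16*I*√2) = 127500 + 5440*I*√2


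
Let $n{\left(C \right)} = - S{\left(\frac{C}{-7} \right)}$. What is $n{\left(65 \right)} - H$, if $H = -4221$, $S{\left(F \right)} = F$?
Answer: $\frac{29612}{7} \approx 4230.3$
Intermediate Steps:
$n{\left(C \right)} = \frac{C}{7}$ ($n{\left(C \right)} = - \frac{C}{-7} = - \frac{C \left(-1\right)}{7} = - \frac{\left(-1\right) C}{7} = \frac{C}{7}$)
$n{\left(65 \right)} - H = \frac{1}{7} \cdot 65 - -4221 = \frac{65}{7} + 4221 = \frac{29612}{7}$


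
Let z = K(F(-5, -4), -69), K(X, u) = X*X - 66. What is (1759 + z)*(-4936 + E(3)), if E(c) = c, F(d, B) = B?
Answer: -8430497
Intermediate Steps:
K(X, u) = -66 + X**2 (K(X, u) = X**2 - 66 = -66 + X**2)
z = -50 (z = -66 + (-4)**2 = -66 + 16 = -50)
(1759 + z)*(-4936 + E(3)) = (1759 - 50)*(-4936 + 3) = 1709*(-4933) = -8430497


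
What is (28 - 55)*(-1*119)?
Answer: 3213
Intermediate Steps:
(28 - 55)*(-1*119) = -27*(-119) = 3213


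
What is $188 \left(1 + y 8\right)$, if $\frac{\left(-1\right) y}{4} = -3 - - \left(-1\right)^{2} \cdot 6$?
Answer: $-17860$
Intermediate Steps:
$y = -12$ ($y = - 4 \left(-3 - - \left(-1\right)^{2} \cdot 6\right) = - 4 \left(-3 - \left(-1\right) 1 \cdot 6\right) = - 4 \left(-3 - \left(-1\right) 6\right) = - 4 \left(-3 - -6\right) = - 4 \left(-3 + 6\right) = \left(-4\right) 3 = -12$)
$188 \left(1 + y 8\right) = 188 \left(1 - 96\right) = 188 \left(-95\right) = -17860$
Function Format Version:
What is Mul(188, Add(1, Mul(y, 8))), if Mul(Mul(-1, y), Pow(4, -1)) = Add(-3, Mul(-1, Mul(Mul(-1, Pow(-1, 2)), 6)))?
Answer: -17860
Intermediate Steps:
y = -12 (y = Mul(-4, Add(-3, Mul(-1, Mul(Mul(-1, Pow(-1, 2)), 6)))) = Mul(-4, Add(-3, Mul(-1, Mul(Mul(-1, 1), 6)))) = Mul(-4, Add(-3, Mul(-1, Mul(-1, 6)))) = Mul(-4, Add(-3, Mul(-1, -6))) = Mul(-4, Add(-3, 6)) = Mul(-4, 3) = -12)
Mul(188, Add(1, Mul(y, 8))) = Mul(188, Add(1, Mul(-12, 8))) = Mul(188, Add(1, -96)) = Mul(188, -95) = -17860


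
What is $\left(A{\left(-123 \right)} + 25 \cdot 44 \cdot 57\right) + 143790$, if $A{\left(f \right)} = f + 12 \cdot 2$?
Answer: $206391$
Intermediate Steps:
$A{\left(f \right)} = 24 + f$ ($A{\left(f \right)} = f + 24 = 24 + f$)
$\left(A{\left(-123 \right)} + 25 \cdot 44 \cdot 57\right) + 143790 = \left(\left(24 - 123\right) + 25 \cdot 44 \cdot 57\right) + 143790 = \left(-99 + 1100 \cdot 57\right) + 143790 = \left(-99 + 62700\right) + 143790 = 62601 + 143790 = 206391$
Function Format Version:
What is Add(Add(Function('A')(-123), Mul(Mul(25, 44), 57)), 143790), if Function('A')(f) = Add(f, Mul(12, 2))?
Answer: 206391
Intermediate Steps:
Function('A')(f) = Add(24, f) (Function('A')(f) = Add(f, 24) = Add(24, f))
Add(Add(Function('A')(-123), Mul(Mul(25, 44), 57)), 143790) = Add(Add(Add(24, -123), Mul(Mul(25, 44), 57)), 143790) = Add(Add(-99, Mul(1100, 57)), 143790) = Add(Add(-99, 62700), 143790) = Add(62601, 143790) = 206391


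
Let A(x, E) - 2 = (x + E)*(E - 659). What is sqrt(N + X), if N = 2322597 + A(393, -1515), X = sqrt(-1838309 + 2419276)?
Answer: sqrt(4761827 + 47*sqrt(263)) ≈ 2182.3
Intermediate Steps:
A(x, E) = 2 + (-659 + E)*(E + x) (A(x, E) = 2 + (x + E)*(E - 659) = 2 + (E + x)*(-659 + E) = 2 + (-659 + E)*(E + x))
X = 47*sqrt(263) (X = sqrt(580967) = 47*sqrt(263) ≈ 762.21)
N = 4761827 (N = 2322597 + (2 + (-1515)**2 - 659*(-1515) - 659*393 - 1515*393) = 2322597 + (2 + 2295225 + 998385 - 258987 - 595395) = 2322597 + 2439230 = 4761827)
sqrt(N + X) = sqrt(4761827 + 47*sqrt(263))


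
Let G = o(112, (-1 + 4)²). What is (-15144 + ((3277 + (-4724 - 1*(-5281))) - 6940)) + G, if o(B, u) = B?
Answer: -18138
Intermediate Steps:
G = 112
(-15144 + ((3277 + (-4724 - 1*(-5281))) - 6940)) + G = (-15144 + ((3277 + (-4724 - 1*(-5281))) - 6940)) + 112 = (-15144 + ((3277 + (-4724 + 5281)) - 6940)) + 112 = (-15144 + ((3277 + 557) - 6940)) + 112 = (-15144 + (3834 - 6940)) + 112 = (-15144 - 3106) + 112 = -18250 + 112 = -18138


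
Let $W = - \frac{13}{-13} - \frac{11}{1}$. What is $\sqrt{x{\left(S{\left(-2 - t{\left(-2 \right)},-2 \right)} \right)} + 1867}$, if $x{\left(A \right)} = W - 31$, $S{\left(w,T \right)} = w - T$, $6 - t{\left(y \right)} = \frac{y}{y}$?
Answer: $\sqrt{1826} \approx 42.732$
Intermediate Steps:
$t{\left(y \right)} = 5$ ($t{\left(y \right)} = 6 - \frac{y}{y} = 6 - 1 = 5$)
$W = -10$ ($W = \left(-13\right) \left(- \frac{1}{13}\right) - 11 = 1 - 11 = -10$)
$x{\left(A \right)} = -41$ ($x{\left(A \right)} = -10 - 31 = -41$)
$\sqrt{x{\left(S{\left(-2 - t{\left(-2 \right)},-2 \right)} \right)} + 1867} = \sqrt{-41 + 1867} = \sqrt{1826}$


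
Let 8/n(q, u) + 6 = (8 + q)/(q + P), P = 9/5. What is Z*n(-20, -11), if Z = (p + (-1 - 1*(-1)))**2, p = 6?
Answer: -1456/27 ≈ -53.926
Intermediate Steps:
P = 9/5 (P = 9*(1/5) = 9/5 ≈ 1.8000)
n(q, u) = 8/(-6 + (8 + q)/(9/5 + q)) (n(q, u) = 8/(-6 + (8 + q)/(q + 9/5)) = 8/(-6 + (8 + q)/(9/5 + q)))
Z = 36 (Z = (6 + (-1 - 1*(-1)))**2 = (6 + (-1 + 1))**2 = (6 + 0)**2 = 6**2 = 36)
Z*n(-20, -11) = 36*(8*(-9 - 5*(-20))/(14 + 25*(-20))) = 36*(8*(-9 + 100)/(14 - 500)) = 36*(8*91/(-486)) = 36*(8*(-1/486)*91) = 36*(-364/243) = -1456/27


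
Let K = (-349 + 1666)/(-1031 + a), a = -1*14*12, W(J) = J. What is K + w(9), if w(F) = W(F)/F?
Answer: -118/1199 ≈ -0.098415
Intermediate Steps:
a = -168 (a = -14*12 = -168)
w(F) = 1 (w(F) = F/F = 1)
K = -1317/1199 (K = (-349 + 1666)/(-1031 - 168) = 1317/(-1199) = 1317*(-1/1199) = -1317/1199 ≈ -1.0984)
K + w(9) = -1317/1199 + 1 = -118/1199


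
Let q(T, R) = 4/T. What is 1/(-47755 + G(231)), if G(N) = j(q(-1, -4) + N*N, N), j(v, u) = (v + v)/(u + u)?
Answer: -231/10978048 ≈ -2.1042e-5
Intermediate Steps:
j(v, u) = v/u (j(v, u) = (2*v)/((2*u)) = (2*v)*(1/(2*u)) = v/u)
G(N) = (-4 + N²)/N (G(N) = (4/(-1) + N*N)/N = (4*(-1) + N²)/N = (-4 + N²)/N)
1/(-47755 + G(231)) = 1/(-47755 + (231 - 4/231)) = 1/(-47755 + 53357/231) = 1/(-10978048/231) = -231/10978048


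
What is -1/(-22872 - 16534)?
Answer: 1/39406 ≈ 2.5377e-5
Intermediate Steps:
-1/(-22872 - 16534) = -1/(-39406) = -1*(-1/39406) = 1/39406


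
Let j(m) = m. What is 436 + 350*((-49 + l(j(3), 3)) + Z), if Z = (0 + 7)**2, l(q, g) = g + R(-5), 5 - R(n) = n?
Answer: 4986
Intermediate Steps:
R(n) = 5 - n
l(q, g) = 10 + g (l(q, g) = g + (5 - 1*(-5)) = g + (5 + 5) = g + 10 = 10 + g)
Z = 49 (Z = 7**2 = 49)
436 + 350*((-49 + l(j(3), 3)) + Z) = 436 + 350*((-49 + (10 + 3)) + 49) = 436 + 350*((-49 + 13) + 49) = 436 + 350*(-36 + 49) = 436 + 350*13 = 436 + 4550 = 4986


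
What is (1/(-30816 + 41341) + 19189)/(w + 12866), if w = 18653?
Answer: 201964226/331737475 ≈ 0.60881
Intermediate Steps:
(1/(-30816 + 41341) + 19189)/(w + 12866) = (1/(-30816 + 41341) + 19189)/(18653 + 12866) = (1/10525 + 19189)/31519 = (1/10525 + 19189)*(1/31519) = (201964226/10525)*(1/31519) = 201964226/331737475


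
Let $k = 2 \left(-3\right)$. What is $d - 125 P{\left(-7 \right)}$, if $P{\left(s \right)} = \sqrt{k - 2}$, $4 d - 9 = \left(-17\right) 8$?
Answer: $- \frac{127}{4} - 250 i \sqrt{2} \approx -31.75 - 353.55 i$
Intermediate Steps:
$d = - \frac{127}{4}$ ($d = \frac{9}{4} + \frac{\left(-17\right) 8}{4} = \frac{9}{4} + \frac{1}{4} \left(-136\right) = \frac{9}{4} - 34 = - \frac{127}{4} \approx -31.75$)
$k = -6$
$P{\left(s \right)} = 2 i \sqrt{2}$ ($P{\left(s \right)} = \sqrt{-6 - 2} = \sqrt{-8} = 2 i \sqrt{2}$)
$d - 125 P{\left(-7 \right)} = - \frac{127}{4} - 125 \cdot 2 i \sqrt{2} = - \frac{127}{4} - 250 i \sqrt{2}$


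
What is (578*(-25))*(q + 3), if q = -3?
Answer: 0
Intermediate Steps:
(578*(-25))*(q + 3) = (578*(-25))*(-3 + 3) = -14450*0 = 0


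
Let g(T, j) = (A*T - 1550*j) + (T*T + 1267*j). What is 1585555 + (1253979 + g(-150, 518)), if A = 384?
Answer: 2657840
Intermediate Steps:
g(T, j) = T**2 - 283*j + 384*T (g(T, j) = (384*T - 1550*j) + (T*T + 1267*j) = (-1550*j + 384*T) + (T**2 + 1267*j) = T**2 - 283*j + 384*T)
1585555 + (1253979 + g(-150, 518)) = 1585555 + (1253979 + ((-150)**2 - 283*518 + 384*(-150))) = 1585555 + (1253979 + (22500 - 146594 - 57600)) = 1585555 + (1253979 - 181694) = 1585555 + 1072285 = 2657840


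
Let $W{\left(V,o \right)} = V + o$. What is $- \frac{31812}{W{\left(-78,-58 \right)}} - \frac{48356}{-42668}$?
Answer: $\frac{85245677}{362678} \approx 235.05$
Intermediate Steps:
$- \frac{31812}{W{\left(-78,-58 \right)}} - \frac{48356}{-42668} = - \frac{31812}{-78 - 58} - \frac{48356}{-42668} = - \frac{31812}{-136} - - \frac{12089}{10667} = \left(-31812\right) \left(- \frac{1}{136}\right) + \frac{12089}{10667} = \frac{7953}{34} + \frac{12089}{10667} = \frac{85245677}{362678}$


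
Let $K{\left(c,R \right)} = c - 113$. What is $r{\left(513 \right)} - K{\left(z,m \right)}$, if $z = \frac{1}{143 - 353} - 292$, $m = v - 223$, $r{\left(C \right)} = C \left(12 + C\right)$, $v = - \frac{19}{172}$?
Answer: $\frac{56643301}{210} \approx 2.6973 \cdot 10^{5}$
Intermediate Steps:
$v = - \frac{19}{172}$ ($v = \left(-19\right) \frac{1}{172} = - \frac{19}{172} \approx -0.11047$)
$m = - \frac{38375}{172}$ ($m = - \frac{19}{172} - 223 = - \frac{38375}{172} \approx -223.11$)
$z = - \frac{61321}{210}$ ($z = \frac{1}{-210} - 292 = - \frac{1}{210} - 292 = - \frac{61321}{210} \approx -292.0$)
$K{\left(c,R \right)} = -113 + c$
$r{\left(513 \right)} - K{\left(z,m \right)} = 513 \left(12 + 513\right) - \left(-113 - \frac{61321}{210}\right) = 513 \cdot 525 - - \frac{85051}{210} = 269325 + \frac{85051}{210} = \frac{56643301}{210}$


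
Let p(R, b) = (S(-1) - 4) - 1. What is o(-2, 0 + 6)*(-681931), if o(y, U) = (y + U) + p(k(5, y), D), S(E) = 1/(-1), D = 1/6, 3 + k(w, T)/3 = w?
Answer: 1363862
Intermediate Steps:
k(w, T) = -9 + 3*w
D = ⅙ ≈ 0.16667
S(E) = -1 (S(E) = 1*(-1) = -1)
p(R, b) = -6 (p(R, b) = (-1 - 4) - 1 = -5 - 1 = -6)
o(y, U) = -6 + U + y (o(y, U) = (y + U) - 6 = (U + y) - 6 = -6 + U + y)
o(-2, 0 + 6)*(-681931) = (-6 + (0 + 6) - 2)*(-681931) = (-6 + 6 - 2)*(-681931) = -2*(-681931) = 1363862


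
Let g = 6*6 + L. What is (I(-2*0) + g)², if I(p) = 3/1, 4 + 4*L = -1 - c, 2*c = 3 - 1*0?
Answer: 89401/64 ≈ 1396.9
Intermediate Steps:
c = 3/2 (c = (3 - 1*0)/2 = (3 + 0)/2 = (½)*3 = 3/2 ≈ 1.5000)
L = -13/8 (L = -1 + (-1 - 1*3/2)/4 = -1 + (-1 - 3/2)/4 = -1 + (¼)*(-5/2) = -1 - 5/8 = -13/8 ≈ -1.6250)
I(p) = 3 (I(p) = 3*1 = 3)
g = 275/8 (g = 6*6 - 13/8 = 36 - 13/8 = 275/8 ≈ 34.375)
(I(-2*0) + g)² = (3 + 275/8)² = (299/8)² = 89401/64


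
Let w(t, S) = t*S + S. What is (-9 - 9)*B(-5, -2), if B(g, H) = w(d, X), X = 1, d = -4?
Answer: 54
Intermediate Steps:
w(t, S) = S + S*t (w(t, S) = S*t + S = S + S*t)
B(g, H) = -3 (B(g, H) = 1*(1 - 4) = 1*(-3) = -3)
(-9 - 9)*B(-5, -2) = (-9 - 9)*(-3) = -18*(-3) = 54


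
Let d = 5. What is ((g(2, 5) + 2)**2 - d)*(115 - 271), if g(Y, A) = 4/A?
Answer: -11076/25 ≈ -443.04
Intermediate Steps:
((g(2, 5) + 2)**2 - d)*(115 - 271) = ((4/5 + 2)**2 - 1*5)*(115 - 271) = ((4*(1/5) + 2)**2 - 5)*(-156) = ((4/5 + 2)**2 - 5)*(-156) = ((14/5)**2 - 5)*(-156) = (196/25 - 5)*(-156) = (71/25)*(-156) = -11076/25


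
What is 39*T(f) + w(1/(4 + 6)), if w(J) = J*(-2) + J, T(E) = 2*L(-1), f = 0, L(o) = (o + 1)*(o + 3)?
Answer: -1/10 ≈ -0.10000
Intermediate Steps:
L(o) = (1 + o)*(3 + o)
T(E) = 0 (T(E) = 2*(3 + (-1)**2 + 4*(-1)) = 2*(3 + 1 - 4) = 2*0 = 0)
w(J) = -J (w(J) = -2*J + J = -J)
39*T(f) + w(1/(4 + 6)) = 39*0 - 1/(4 + 6) = 0 - 1/10 = -1/10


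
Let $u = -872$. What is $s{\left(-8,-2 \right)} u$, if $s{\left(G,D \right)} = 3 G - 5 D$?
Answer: $12208$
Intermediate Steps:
$s{\left(G,D \right)} = - 5 D + 3 G$
$s{\left(-8,-2 \right)} u = \left(\left(-5\right) \left(-2\right) + 3 \left(-8\right)\right) \left(-872\right) = \left(10 - 24\right) \left(-872\right) = \left(-14\right) \left(-872\right) = 12208$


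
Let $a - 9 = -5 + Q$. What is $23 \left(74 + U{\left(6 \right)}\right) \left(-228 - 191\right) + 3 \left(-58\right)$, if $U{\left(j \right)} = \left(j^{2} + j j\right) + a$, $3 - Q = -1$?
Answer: $-1484272$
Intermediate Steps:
$Q = 4$ ($Q = 3 - -1 = 3 + 1 = 4$)
$a = 8$ ($a = 9 + \left(-5 + 4\right) = 9 - 1 = 8$)
$U{\left(j \right)} = 8 + 2 j^{2}$ ($U{\left(j \right)} = \left(j^{2} + j j\right) + 8 = \left(j^{2} + j^{2}\right) + 8 = 2 j^{2} + 8 = 8 + 2 j^{2}$)
$23 \left(74 + U{\left(6 \right)}\right) \left(-228 - 191\right) + 3 \left(-58\right) = 23 \left(74 + \left(8 + 2 \cdot 6^{2}\right)\right) \left(-228 - 191\right) + 3 \left(-58\right) = 23 \left(74 + \left(8 + 2 \cdot 36\right)\right) \left(-419\right) - 174 = 23 \left(74 + \left(8 + 72\right)\right) \left(-419\right) - 174 = 23 \left(74 + 80\right) \left(-419\right) - 174 = 23 \cdot 154 \left(-419\right) - 174 = 23 \left(-64526\right) - 174 = -1484098 - 174 = -1484272$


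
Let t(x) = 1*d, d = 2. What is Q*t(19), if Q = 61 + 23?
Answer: 168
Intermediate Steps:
Q = 84
t(x) = 2 (t(x) = 1*2 = 2)
Q*t(19) = 84*2 = 168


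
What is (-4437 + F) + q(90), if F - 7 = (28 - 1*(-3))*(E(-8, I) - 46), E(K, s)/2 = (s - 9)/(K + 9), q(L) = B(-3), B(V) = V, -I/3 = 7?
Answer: -7719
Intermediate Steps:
I = -21 (I = -3*7 = -21)
q(L) = -3
E(K, s) = 2*(-9 + s)/(9 + K) (E(K, s) = 2*((s - 9)/(K + 9)) = 2*((-9 + s)/(9 + K)) = 2*(-9 + s)/(9 + K))
F = -3279 (F = 7 + (28 - 1*(-3))*(2*(-9 - 21)/(9 - 8) - 46) = 7 + (28 + 3)*(2*(-30)/1 - 46) = 7 + 31*(2*1*(-30) - 46) = 7 + 31*(-60 - 46) = 7 + 31*(-106) = 7 - 3286 = -3279)
(-4437 + F) + q(90) = (-4437 - 3279) - 3 = -7716 - 3 = -7719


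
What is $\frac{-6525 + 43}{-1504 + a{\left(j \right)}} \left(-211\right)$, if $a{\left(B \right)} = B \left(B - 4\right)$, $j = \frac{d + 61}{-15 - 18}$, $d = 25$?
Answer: $- \frac{744713739}{809554} \approx -919.91$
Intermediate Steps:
$j = - \frac{86}{33}$ ($j = \frac{25 + 61}{-15 - 18} = \frac{86}{-33} = 86 \left(- \frac{1}{33}\right) = - \frac{86}{33} \approx -2.6061$)
$a{\left(B \right)} = B \left(-4 + B\right)$
$\frac{-6525 + 43}{-1504 + a{\left(j \right)}} \left(-211\right) = \frac{-6525 + 43}{-1504 - \frac{86 \left(-4 - \frac{86}{33}\right)}{33}} \left(-211\right) = - \frac{6482}{-1504 - - \frac{18748}{1089}} \left(-211\right) = - \frac{6482}{-1504 + \frac{18748}{1089}} \left(-211\right) = - \frac{6482}{- \frac{1619108}{1089}} \left(-211\right) = \left(-6482\right) \left(- \frac{1089}{1619108}\right) \left(-211\right) = \frac{3529449}{809554} \left(-211\right) = - \frac{744713739}{809554}$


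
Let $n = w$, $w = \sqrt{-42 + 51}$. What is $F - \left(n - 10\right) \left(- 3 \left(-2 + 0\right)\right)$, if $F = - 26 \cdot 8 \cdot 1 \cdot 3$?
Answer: $-582$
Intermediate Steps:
$w = 3$ ($w = \sqrt{9} = 3$)
$n = 3$
$F = -624$ ($F = - 26 \cdot 8 \cdot 3 = \left(-26\right) 24 = -624$)
$F - \left(n - 10\right) \left(- 3 \left(-2 + 0\right)\right) = -624 - \left(3 - 10\right) \left(- 3 \left(-2 + 0\right)\right) = -624 - - 7 \left(\left(-3\right) \left(-2\right)\right) = -624 - \left(-7\right) 6 = -624 - -42 = -624 + 42 = -582$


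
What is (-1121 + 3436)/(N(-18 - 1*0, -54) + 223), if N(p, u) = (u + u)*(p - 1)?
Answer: 463/455 ≈ 1.0176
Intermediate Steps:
N(p, u) = 2*u*(-1 + p) (N(p, u) = (2*u)*(-1 + p) = 2*u*(-1 + p))
(-1121 + 3436)/(N(-18 - 1*0, -54) + 223) = (-1121 + 3436)/(2*(-54)*(-1 + (-18 - 1*0)) + 223) = 2315/(2*(-54)*(-1 + (-18 + 0)) + 223) = 2315/(2*(-54)*(-1 - 18) + 223) = 2315/(2*(-54)*(-19) + 223) = 2315/(2052 + 223) = 2315/2275 = 2315*(1/2275) = 463/455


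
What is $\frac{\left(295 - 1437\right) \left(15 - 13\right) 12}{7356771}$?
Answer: $- \frac{9136}{2452257} \approx -0.0037255$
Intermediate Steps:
$\frac{\left(295 - 1437\right) \left(15 - 13\right) 12}{7356771} = - 1142 \cdot 2 \cdot 12 \cdot \frac{1}{7356771} = \left(-1142\right) 24 \cdot \frac{1}{7356771} = \left(-27408\right) \frac{1}{7356771} = - \frac{9136}{2452257}$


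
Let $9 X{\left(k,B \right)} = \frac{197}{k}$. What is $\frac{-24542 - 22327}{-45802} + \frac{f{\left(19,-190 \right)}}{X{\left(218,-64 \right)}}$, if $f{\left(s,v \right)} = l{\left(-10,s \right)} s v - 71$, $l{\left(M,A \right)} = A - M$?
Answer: $- \frac{9414183404571}{9022994} \approx -1.0434 \cdot 10^{6}$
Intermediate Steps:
$X{\left(k,B \right)} = \frac{197}{9 k}$ ($X{\left(k,B \right)} = \frac{197 \frac{1}{k}}{9} = \frac{197}{9 k}$)
$f{\left(s,v \right)} = -71 + s v \left(10 + s\right)$ ($f{\left(s,v \right)} = \left(s - -10\right) s v - 71 = \left(s + 10\right) s v - 71 = \left(10 + s\right) s v - 71 = s \left(10 + s\right) v - 71 = s v \left(10 + s\right) - 71 = -71 + s v \left(10 + s\right)$)
$\frac{-24542 - 22327}{-45802} + \frac{f{\left(19,-190 \right)}}{X{\left(218,-64 \right)}} = \frac{-24542 - 22327}{-45802} + \frac{-71 + 19 \left(-190\right) \left(10 + 19\right)}{\frac{197}{9} \cdot \frac{1}{218}} = \left(-24542 - 22327\right) \left(- \frac{1}{45802}\right) + \frac{-71 + 19 \left(-190\right) 29}{\frac{197}{9} \cdot \frac{1}{218}} = \left(-46869\right) \left(- \frac{1}{45802}\right) + \frac{-71 - 104690}{\frac{197}{1962}} = \frac{46869}{45802} - \frac{205541082}{197} = - \frac{9414183404571}{9022994}$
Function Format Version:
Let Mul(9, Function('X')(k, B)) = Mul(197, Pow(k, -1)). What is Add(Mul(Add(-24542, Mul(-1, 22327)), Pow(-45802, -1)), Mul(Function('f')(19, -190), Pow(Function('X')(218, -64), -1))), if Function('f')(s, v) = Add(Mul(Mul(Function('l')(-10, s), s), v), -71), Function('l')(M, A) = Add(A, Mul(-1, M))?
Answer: Rational(-9414183404571, 9022994) ≈ -1.0434e+6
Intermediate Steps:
Function('X')(k, B) = Mul(Rational(197, 9), Pow(k, -1)) (Function('X')(k, B) = Mul(Rational(1, 9), Mul(197, Pow(k, -1))) = Mul(Rational(197, 9), Pow(k, -1)))
Function('f')(s, v) = Add(-71, Mul(s, v, Add(10, s))) (Function('f')(s, v) = Add(Mul(Mul(Add(s, Mul(-1, -10)), s), v), -71) = Add(Mul(Mul(Add(s, 10), s), v), -71) = Add(Mul(Mul(Add(10, s), s), v), -71) = Add(Mul(Mul(s, Add(10, s)), v), -71) = Add(Mul(s, v, Add(10, s)), -71) = Add(-71, Mul(s, v, Add(10, s))))
Add(Mul(Add(-24542, Mul(-1, 22327)), Pow(-45802, -1)), Mul(Function('f')(19, -190), Pow(Function('X')(218, -64), -1))) = Add(Mul(Add(-24542, Mul(-1, 22327)), Pow(-45802, -1)), Mul(Add(-71, Mul(19, -190, Add(10, 19))), Pow(Mul(Rational(197, 9), Pow(218, -1)), -1))) = Add(Mul(Add(-24542, -22327), Rational(-1, 45802)), Mul(Add(-71, Mul(19, -190, 29)), Pow(Mul(Rational(197, 9), Rational(1, 218)), -1))) = Add(Mul(-46869, Rational(-1, 45802)), Mul(Add(-71, -104690), Pow(Rational(197, 1962), -1))) = Add(Rational(46869, 45802), Mul(-104761, Rational(1962, 197))) = Add(Rational(46869, 45802), Rational(-205541082, 197)) = Rational(-9414183404571, 9022994)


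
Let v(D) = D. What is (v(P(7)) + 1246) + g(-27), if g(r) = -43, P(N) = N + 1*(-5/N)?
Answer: 8465/7 ≈ 1209.3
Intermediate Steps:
P(N) = N - 5/N (P(N) = N + 1*(-5/N) = N - 5/N)
(v(P(7)) + 1246) + g(-27) = ((7 - 5/7) + 1246) - 43 = (44/7 + 1246) - 43 = 8766/7 - 43 = 8465/7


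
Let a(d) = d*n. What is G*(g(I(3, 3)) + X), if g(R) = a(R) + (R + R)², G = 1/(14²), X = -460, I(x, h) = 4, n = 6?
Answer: -93/49 ≈ -1.8980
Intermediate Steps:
a(d) = 6*d (a(d) = d*6 = 6*d)
G = 1/196 ≈ 0.0051020
g(R) = 4*R² + 6*R (g(R) = 6*R + (R + R)² = 6*R + (2*R)² = 6*R + 4*R² = 4*R² + 6*R)
G*(g(I(3, 3)) + X) = (2*4*(3 + 2*4) - 460)/196 = (2*4*(3 + 8) - 460)/196 = (2*4*11 - 460)/196 = (88 - 460)/196 = (1/196)*(-372) = -93/49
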